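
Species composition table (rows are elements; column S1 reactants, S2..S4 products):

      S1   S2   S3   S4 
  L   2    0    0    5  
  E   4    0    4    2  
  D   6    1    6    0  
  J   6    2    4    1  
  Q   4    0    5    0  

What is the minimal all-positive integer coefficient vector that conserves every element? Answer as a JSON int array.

L: 5·2 = 10 | 6·0+4·0+2·5 = 10
E: 5·4 = 20 | 6·0+4·4+2·2 = 20
D: 5·6 = 30 | 6·1+4·6+2·0 = 30
J: 5·6 = 30 | 6·2+4·4+2·1 = 30
Q: 5·4 = 20 | 6·0+4·5+2·0 = 20
gcd(5,6,4,2) = 1

Coefficients: [5, 6, 4, 2]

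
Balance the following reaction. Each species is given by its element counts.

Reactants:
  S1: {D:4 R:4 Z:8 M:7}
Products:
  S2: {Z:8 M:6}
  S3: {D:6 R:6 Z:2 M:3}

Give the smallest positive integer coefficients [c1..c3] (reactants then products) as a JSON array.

D: 6·4 = 24 | 5·0+4·6 = 24
R: 6·4 = 24 | 5·0+4·6 = 24
Z: 6·8 = 48 | 5·8+4·2 = 48
M: 6·7 = 42 | 5·6+4·3 = 42
gcd(6,5,4) = 1

Coefficients: [6, 5, 4]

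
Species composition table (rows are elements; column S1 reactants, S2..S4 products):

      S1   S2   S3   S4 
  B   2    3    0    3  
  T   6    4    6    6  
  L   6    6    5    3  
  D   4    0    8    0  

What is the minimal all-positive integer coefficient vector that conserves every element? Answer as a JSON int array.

Coefficients: [6, 3, 3, 1]

B: 6·2 = 12 | 3·3+3·0+1·3 = 12
T: 6·6 = 36 | 3·4+3·6+1·6 = 36
L: 6·6 = 36 | 3·6+3·5+1·3 = 36
D: 6·4 = 24 | 3·0+3·8+1·0 = 24
gcd(6,3,3,1) = 1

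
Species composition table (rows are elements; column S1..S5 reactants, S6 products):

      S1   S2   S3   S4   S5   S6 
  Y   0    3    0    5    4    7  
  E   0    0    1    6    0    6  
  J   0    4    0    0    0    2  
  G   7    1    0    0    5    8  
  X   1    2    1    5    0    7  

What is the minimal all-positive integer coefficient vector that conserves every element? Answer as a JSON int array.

Coefficients: [5, 3, 6, 5, 2, 6]

Y: 5·0+3·3+6·0+5·5+2·4 = 42 | 6·7 = 42
E: 5·0+3·0+6·1+5·6+2·0 = 36 | 6·6 = 36
J: 5·0+3·4+6·0+5·0+2·0 = 12 | 6·2 = 12
G: 5·7+3·1+6·0+5·0+2·5 = 48 | 6·8 = 48
X: 5·1+3·2+6·1+5·5+2·0 = 42 | 6·7 = 42
gcd(5,3,6,5,2,6) = 1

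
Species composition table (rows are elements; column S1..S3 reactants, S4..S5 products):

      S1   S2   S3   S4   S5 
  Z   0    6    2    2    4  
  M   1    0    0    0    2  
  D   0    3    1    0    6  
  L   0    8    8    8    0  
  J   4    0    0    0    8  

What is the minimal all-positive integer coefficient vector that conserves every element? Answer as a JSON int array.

Z: 2·0+1·6+3·2 = 12 | 4·2+1·4 = 12
M: 2·1+1·0+3·0 = 2 | 4·0+1·2 = 2
D: 2·0+1·3+3·1 = 6 | 4·0+1·6 = 6
L: 2·0+1·8+3·8 = 32 | 4·8+1·0 = 32
J: 2·4+1·0+3·0 = 8 | 4·0+1·8 = 8
gcd(2,1,3,4,1) = 1

Coefficients: [2, 1, 3, 4, 1]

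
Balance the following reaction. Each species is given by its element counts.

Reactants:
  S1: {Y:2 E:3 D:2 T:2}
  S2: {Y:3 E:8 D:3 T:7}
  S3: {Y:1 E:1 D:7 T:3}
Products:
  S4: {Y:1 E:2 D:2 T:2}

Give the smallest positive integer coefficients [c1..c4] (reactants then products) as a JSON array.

Coefficients: [1, 1, 1, 6]

Y: 1·2+1·3+1·1 = 6 | 6·1 = 6
E: 1·3+1·8+1·1 = 12 | 6·2 = 12
D: 1·2+1·3+1·7 = 12 | 6·2 = 12
T: 1·2+1·7+1·3 = 12 | 6·2 = 12
gcd(1,1,1,6) = 1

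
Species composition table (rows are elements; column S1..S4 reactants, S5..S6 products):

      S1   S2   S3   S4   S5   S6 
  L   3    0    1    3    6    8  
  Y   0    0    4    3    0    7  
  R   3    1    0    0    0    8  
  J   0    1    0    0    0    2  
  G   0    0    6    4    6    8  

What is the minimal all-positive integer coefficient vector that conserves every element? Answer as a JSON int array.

L: 6·3+6·0+3·1+3·3 = 30 | 1·6+3·8 = 30
Y: 6·0+6·0+3·4+3·3 = 21 | 1·0+3·7 = 21
R: 6·3+6·1+3·0+3·0 = 24 | 1·0+3·8 = 24
J: 6·0+6·1+3·0+3·0 = 6 | 1·0+3·2 = 6
G: 6·0+6·0+3·6+3·4 = 30 | 1·6+3·8 = 30
gcd(6,6,3,3,1,3) = 1

Coefficients: [6, 6, 3, 3, 1, 3]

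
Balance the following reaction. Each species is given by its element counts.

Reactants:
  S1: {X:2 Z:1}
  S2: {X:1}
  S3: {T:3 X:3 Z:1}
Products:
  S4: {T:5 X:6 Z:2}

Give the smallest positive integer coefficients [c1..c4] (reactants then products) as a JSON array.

T: 1·0+1·0+5·3 = 15 | 3·5 = 15
X: 1·2+1·1+5·3 = 18 | 3·6 = 18
Z: 1·1+1·0+5·1 = 6 | 3·2 = 6
gcd(1,1,5,3) = 1

Coefficients: [1, 1, 5, 3]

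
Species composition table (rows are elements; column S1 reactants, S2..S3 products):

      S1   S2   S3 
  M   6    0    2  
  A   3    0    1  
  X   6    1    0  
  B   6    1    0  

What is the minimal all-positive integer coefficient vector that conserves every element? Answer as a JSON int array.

Coefficients: [1, 6, 3]

M: 1·6 = 6 | 6·0+3·2 = 6
A: 1·3 = 3 | 6·0+3·1 = 3
X: 1·6 = 6 | 6·1+3·0 = 6
B: 1·6 = 6 | 6·1+3·0 = 6
gcd(1,6,3) = 1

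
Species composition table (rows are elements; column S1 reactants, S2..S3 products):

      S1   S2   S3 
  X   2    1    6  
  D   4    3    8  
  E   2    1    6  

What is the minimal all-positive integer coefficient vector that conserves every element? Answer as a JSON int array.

X: 5·2 = 10 | 4·1+1·6 = 10
D: 5·4 = 20 | 4·3+1·8 = 20
E: 5·2 = 10 | 4·1+1·6 = 10
gcd(5,4,1) = 1

Coefficients: [5, 4, 1]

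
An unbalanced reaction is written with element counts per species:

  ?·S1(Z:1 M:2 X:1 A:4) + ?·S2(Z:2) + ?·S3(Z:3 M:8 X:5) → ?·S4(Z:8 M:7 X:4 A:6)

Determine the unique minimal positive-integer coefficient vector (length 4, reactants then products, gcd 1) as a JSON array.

Coefficients: [3, 5, 1, 2]

Z: 3·1+5·2+1·3 = 16 | 2·8 = 16
M: 3·2+5·0+1·8 = 14 | 2·7 = 14
X: 3·1+5·0+1·5 = 8 | 2·4 = 8
A: 3·4+5·0+1·0 = 12 | 2·6 = 12
gcd(3,5,1,2) = 1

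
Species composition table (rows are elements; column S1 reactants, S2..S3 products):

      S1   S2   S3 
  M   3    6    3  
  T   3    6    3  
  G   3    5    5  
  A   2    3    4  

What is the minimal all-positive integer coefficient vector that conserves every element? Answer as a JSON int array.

Coefficients: [5, 2, 1]

M: 5·3 = 15 | 2·6+1·3 = 15
T: 5·3 = 15 | 2·6+1·3 = 15
G: 5·3 = 15 | 2·5+1·5 = 15
A: 5·2 = 10 | 2·3+1·4 = 10
gcd(5,2,1) = 1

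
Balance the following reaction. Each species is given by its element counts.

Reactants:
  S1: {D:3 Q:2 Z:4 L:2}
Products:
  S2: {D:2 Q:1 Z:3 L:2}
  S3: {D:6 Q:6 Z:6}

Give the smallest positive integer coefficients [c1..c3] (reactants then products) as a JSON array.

Coefficients: [6, 6, 1]

D: 6·3 = 18 | 6·2+1·6 = 18
Q: 6·2 = 12 | 6·1+1·6 = 12
Z: 6·4 = 24 | 6·3+1·6 = 24
L: 6·2 = 12 | 6·2+1·0 = 12
gcd(6,6,1) = 1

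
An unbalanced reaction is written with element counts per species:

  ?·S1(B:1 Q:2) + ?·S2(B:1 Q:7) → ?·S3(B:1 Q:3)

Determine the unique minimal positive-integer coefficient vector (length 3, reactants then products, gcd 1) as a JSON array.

B: 4·1+1·1 = 5 | 5·1 = 5
Q: 4·2+1·7 = 15 | 5·3 = 15
gcd(4,1,5) = 1

Coefficients: [4, 1, 5]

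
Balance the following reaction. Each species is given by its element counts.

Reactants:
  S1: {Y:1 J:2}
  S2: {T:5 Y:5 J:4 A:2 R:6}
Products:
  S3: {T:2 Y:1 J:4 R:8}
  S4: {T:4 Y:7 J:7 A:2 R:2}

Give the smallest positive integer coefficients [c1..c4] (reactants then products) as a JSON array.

Coefficients: [5, 2, 1, 2]

T: 5·0+2·5 = 10 | 1·2+2·4 = 10
Y: 5·1+2·5 = 15 | 1·1+2·7 = 15
J: 5·2+2·4 = 18 | 1·4+2·7 = 18
A: 5·0+2·2 = 4 | 1·0+2·2 = 4
R: 5·0+2·6 = 12 | 1·8+2·2 = 12
gcd(5,2,1,2) = 1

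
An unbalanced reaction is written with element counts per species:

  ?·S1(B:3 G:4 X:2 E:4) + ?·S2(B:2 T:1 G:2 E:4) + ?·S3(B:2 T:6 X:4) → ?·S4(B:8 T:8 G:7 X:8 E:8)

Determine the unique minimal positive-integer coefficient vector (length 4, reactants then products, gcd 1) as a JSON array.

B: 6·3+2·2+5·2 = 32 | 4·8 = 32
T: 6·0+2·1+5·6 = 32 | 4·8 = 32
G: 6·4+2·2+5·0 = 28 | 4·7 = 28
X: 6·2+2·0+5·4 = 32 | 4·8 = 32
E: 6·4+2·4+5·0 = 32 | 4·8 = 32
gcd(6,2,5,4) = 1

Coefficients: [6, 2, 5, 4]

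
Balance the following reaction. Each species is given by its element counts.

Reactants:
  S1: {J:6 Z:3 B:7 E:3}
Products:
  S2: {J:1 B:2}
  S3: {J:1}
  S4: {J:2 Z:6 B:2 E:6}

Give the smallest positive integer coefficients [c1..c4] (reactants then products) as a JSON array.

Coefficients: [2, 6, 4, 1]

J: 2·6 = 12 | 6·1+4·1+1·2 = 12
Z: 2·3 = 6 | 6·0+4·0+1·6 = 6
B: 2·7 = 14 | 6·2+4·0+1·2 = 14
E: 2·3 = 6 | 6·0+4·0+1·6 = 6
gcd(2,6,4,1) = 1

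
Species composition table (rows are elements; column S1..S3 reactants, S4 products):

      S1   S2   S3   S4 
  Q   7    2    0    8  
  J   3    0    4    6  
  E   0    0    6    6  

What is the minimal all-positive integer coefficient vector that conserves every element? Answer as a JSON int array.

Q: 2·7+5·2+3·0 = 24 | 3·8 = 24
J: 2·3+5·0+3·4 = 18 | 3·6 = 18
E: 2·0+5·0+3·6 = 18 | 3·6 = 18
gcd(2,5,3,3) = 1

Coefficients: [2, 5, 3, 3]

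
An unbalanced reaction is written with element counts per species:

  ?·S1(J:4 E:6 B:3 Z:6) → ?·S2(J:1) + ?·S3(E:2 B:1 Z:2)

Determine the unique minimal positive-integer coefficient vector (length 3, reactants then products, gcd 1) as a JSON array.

Coefficients: [1, 4, 3]

J: 1·4 = 4 | 4·1+3·0 = 4
E: 1·6 = 6 | 4·0+3·2 = 6
B: 1·3 = 3 | 4·0+3·1 = 3
Z: 1·6 = 6 | 4·0+3·2 = 6
gcd(1,4,3) = 1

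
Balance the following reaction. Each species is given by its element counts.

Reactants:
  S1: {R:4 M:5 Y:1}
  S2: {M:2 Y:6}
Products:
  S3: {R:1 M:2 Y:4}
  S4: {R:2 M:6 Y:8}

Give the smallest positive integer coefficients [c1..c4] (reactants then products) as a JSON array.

Coefficients: [2, 5, 4, 2]

R: 2·4+5·0 = 8 | 4·1+2·2 = 8
M: 2·5+5·2 = 20 | 4·2+2·6 = 20
Y: 2·1+5·6 = 32 | 4·4+2·8 = 32
gcd(2,5,4,2) = 1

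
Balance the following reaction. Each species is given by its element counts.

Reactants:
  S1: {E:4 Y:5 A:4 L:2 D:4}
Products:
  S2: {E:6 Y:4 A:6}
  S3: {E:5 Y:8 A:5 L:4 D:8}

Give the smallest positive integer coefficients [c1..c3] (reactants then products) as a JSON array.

Coefficients: [4, 1, 2]

E: 4·4 = 16 | 1·6+2·5 = 16
Y: 4·5 = 20 | 1·4+2·8 = 20
A: 4·4 = 16 | 1·6+2·5 = 16
L: 4·2 = 8 | 1·0+2·4 = 8
D: 4·4 = 16 | 1·0+2·8 = 16
gcd(4,1,2) = 1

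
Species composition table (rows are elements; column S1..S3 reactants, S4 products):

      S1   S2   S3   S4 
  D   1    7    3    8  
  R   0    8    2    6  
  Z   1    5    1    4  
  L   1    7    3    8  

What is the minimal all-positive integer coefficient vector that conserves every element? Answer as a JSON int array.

D: 2·1+1·7+5·3 = 24 | 3·8 = 24
R: 2·0+1·8+5·2 = 18 | 3·6 = 18
Z: 2·1+1·5+5·1 = 12 | 3·4 = 12
L: 2·1+1·7+5·3 = 24 | 3·8 = 24
gcd(2,1,5,3) = 1

Coefficients: [2, 1, 5, 3]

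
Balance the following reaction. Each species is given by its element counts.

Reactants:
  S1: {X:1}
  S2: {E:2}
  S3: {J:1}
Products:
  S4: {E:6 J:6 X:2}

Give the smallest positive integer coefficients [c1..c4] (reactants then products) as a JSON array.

Coefficients: [2, 3, 6, 1]

E: 2·0+3·2+6·0 = 6 | 1·6 = 6
J: 2·0+3·0+6·1 = 6 | 1·6 = 6
X: 2·1+3·0+6·0 = 2 | 1·2 = 2
gcd(2,3,6,1) = 1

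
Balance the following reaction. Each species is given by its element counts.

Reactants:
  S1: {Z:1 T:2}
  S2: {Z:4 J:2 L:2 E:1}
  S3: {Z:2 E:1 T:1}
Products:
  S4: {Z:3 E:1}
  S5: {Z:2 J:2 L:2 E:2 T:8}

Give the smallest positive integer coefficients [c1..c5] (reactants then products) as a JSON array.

Z: 1·1+1·4+6·2 = 17 | 5·3+1·2 = 17
J: 1·0+1·2+6·0 = 2 | 5·0+1·2 = 2
L: 1·0+1·2+6·0 = 2 | 5·0+1·2 = 2
E: 1·0+1·1+6·1 = 7 | 5·1+1·2 = 7
T: 1·2+1·0+6·1 = 8 | 5·0+1·8 = 8
gcd(1,1,6,5,1) = 1

Coefficients: [1, 1, 6, 5, 1]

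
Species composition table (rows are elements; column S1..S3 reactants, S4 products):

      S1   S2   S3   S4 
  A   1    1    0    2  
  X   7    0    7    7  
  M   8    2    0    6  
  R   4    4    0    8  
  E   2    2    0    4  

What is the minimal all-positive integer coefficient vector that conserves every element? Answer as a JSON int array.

A: 1·1+5·1+2·0 = 6 | 3·2 = 6
X: 1·7+5·0+2·7 = 21 | 3·7 = 21
M: 1·8+5·2+2·0 = 18 | 3·6 = 18
R: 1·4+5·4+2·0 = 24 | 3·8 = 24
E: 1·2+5·2+2·0 = 12 | 3·4 = 12
gcd(1,5,2,3) = 1

Coefficients: [1, 5, 2, 3]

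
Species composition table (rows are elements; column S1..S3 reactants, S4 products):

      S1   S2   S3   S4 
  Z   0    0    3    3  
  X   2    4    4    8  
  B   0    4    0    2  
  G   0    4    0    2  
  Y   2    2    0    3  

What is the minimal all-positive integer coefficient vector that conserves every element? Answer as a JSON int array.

Z: 2·0+1·0+2·3 = 6 | 2·3 = 6
X: 2·2+1·4+2·4 = 16 | 2·8 = 16
B: 2·0+1·4+2·0 = 4 | 2·2 = 4
G: 2·0+1·4+2·0 = 4 | 2·2 = 4
Y: 2·2+1·2+2·0 = 6 | 2·3 = 6
gcd(2,1,2,2) = 1

Coefficients: [2, 1, 2, 2]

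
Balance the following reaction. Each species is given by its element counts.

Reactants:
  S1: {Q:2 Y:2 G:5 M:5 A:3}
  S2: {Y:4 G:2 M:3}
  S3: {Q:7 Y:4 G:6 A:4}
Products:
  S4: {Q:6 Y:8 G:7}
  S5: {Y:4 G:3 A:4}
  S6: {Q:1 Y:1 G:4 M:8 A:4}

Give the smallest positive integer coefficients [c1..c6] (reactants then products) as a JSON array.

Q: 4·2+4·0+2·7 = 22 | 3·6+1·0+4·1 = 22
Y: 4·2+4·4+2·4 = 32 | 3·8+1·4+4·1 = 32
G: 4·5+4·2+2·6 = 40 | 3·7+1·3+4·4 = 40
M: 4·5+4·3+2·0 = 32 | 3·0+1·0+4·8 = 32
A: 4·3+4·0+2·4 = 20 | 3·0+1·4+4·4 = 20
gcd(4,4,2,3,1,4) = 1

Coefficients: [4, 4, 2, 3, 1, 4]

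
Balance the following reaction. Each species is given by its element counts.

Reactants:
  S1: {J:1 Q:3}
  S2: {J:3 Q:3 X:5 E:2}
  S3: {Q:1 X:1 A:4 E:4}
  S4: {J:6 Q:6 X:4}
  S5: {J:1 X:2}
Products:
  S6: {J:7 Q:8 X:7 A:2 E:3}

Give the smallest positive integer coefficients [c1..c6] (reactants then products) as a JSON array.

J: 2·1+2·3+2·0+3·6+2·1 = 28 | 4·7 = 28
Q: 2·3+2·3+2·1+3·6+2·0 = 32 | 4·8 = 32
X: 2·0+2·5+2·1+3·4+2·2 = 28 | 4·7 = 28
A: 2·0+2·0+2·4+3·0+2·0 = 8 | 4·2 = 8
E: 2·0+2·2+2·4+3·0+2·0 = 12 | 4·3 = 12
gcd(2,2,2,3,2,4) = 1

Coefficients: [2, 2, 2, 3, 2, 4]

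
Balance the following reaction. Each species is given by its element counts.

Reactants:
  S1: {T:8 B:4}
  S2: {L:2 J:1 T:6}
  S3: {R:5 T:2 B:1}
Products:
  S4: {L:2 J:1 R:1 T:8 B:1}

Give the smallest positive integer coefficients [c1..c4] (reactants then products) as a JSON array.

L: 1·0+5·2+1·0 = 10 | 5·2 = 10
J: 1·0+5·1+1·0 = 5 | 5·1 = 5
R: 1·0+5·0+1·5 = 5 | 5·1 = 5
T: 1·8+5·6+1·2 = 40 | 5·8 = 40
B: 1·4+5·0+1·1 = 5 | 5·1 = 5
gcd(1,5,1,5) = 1

Coefficients: [1, 5, 1, 5]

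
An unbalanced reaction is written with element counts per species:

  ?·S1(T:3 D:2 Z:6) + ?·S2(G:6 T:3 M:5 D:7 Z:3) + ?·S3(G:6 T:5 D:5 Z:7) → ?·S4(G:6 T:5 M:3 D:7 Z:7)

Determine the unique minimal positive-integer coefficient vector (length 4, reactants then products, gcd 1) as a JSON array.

Coefficients: [2, 3, 2, 5]

G: 2·0+3·6+2·6 = 30 | 5·6 = 30
T: 2·3+3·3+2·5 = 25 | 5·5 = 25
M: 2·0+3·5+2·0 = 15 | 5·3 = 15
D: 2·2+3·7+2·5 = 35 | 5·7 = 35
Z: 2·6+3·3+2·7 = 35 | 5·7 = 35
gcd(2,3,2,5) = 1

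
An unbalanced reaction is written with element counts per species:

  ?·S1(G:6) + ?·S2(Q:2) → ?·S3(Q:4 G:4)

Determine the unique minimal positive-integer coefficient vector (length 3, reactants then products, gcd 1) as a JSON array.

Q: 2·0+6·2 = 12 | 3·4 = 12
G: 2·6+6·0 = 12 | 3·4 = 12
gcd(2,6,3) = 1

Coefficients: [2, 6, 3]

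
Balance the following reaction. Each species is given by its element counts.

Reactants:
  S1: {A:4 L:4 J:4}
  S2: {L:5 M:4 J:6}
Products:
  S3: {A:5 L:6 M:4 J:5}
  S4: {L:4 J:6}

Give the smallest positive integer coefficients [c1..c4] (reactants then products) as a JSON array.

A: 5·4+4·0 = 20 | 4·5+4·0 = 20
L: 5·4+4·5 = 40 | 4·6+4·4 = 40
M: 5·0+4·4 = 16 | 4·4+4·0 = 16
J: 5·4+4·6 = 44 | 4·5+4·6 = 44
gcd(5,4,4,4) = 1

Coefficients: [5, 4, 4, 4]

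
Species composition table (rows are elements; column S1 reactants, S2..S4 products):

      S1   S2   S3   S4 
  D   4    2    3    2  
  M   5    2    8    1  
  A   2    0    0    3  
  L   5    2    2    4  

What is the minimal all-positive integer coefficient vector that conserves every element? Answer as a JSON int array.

Coefficients: [6, 5, 2, 4]

D: 6·4 = 24 | 5·2+2·3+4·2 = 24
M: 6·5 = 30 | 5·2+2·8+4·1 = 30
A: 6·2 = 12 | 5·0+2·0+4·3 = 12
L: 6·5 = 30 | 5·2+2·2+4·4 = 30
gcd(6,5,2,4) = 1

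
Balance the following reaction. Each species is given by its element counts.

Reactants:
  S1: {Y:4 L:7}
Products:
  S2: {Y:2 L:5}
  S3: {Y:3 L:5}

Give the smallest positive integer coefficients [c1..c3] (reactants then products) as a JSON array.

Y: 5·4 = 20 | 1·2+6·3 = 20
L: 5·7 = 35 | 1·5+6·5 = 35
gcd(5,1,6) = 1

Coefficients: [5, 1, 6]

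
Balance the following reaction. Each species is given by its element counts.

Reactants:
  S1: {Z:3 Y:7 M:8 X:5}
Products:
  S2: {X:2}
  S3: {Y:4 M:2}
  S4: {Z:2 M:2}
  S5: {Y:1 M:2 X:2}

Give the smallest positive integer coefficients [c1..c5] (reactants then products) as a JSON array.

Coefficients: [2, 3, 3, 3, 2]

Z: 2·3 = 6 | 3·0+3·0+3·2+2·0 = 6
Y: 2·7 = 14 | 3·0+3·4+3·0+2·1 = 14
M: 2·8 = 16 | 3·0+3·2+3·2+2·2 = 16
X: 2·5 = 10 | 3·2+3·0+3·0+2·2 = 10
gcd(2,3,3,3,2) = 1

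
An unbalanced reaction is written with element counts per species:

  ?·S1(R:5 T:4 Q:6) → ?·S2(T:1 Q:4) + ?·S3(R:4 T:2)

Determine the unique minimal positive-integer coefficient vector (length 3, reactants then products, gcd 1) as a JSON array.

Coefficients: [4, 6, 5]

R: 4·5 = 20 | 6·0+5·4 = 20
T: 4·4 = 16 | 6·1+5·2 = 16
Q: 4·6 = 24 | 6·4+5·0 = 24
gcd(4,6,5) = 1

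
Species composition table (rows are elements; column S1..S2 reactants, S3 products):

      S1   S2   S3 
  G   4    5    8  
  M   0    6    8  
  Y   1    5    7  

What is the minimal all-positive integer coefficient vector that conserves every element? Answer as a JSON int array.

G: 1·4+4·5 = 24 | 3·8 = 24
M: 1·0+4·6 = 24 | 3·8 = 24
Y: 1·1+4·5 = 21 | 3·7 = 21
gcd(1,4,3) = 1

Coefficients: [1, 4, 3]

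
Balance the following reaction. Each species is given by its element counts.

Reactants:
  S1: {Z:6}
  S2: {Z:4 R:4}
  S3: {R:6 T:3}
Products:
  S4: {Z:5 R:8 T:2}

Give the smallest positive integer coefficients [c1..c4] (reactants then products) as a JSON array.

Z: 1·6+6·4+4·0 = 30 | 6·5 = 30
R: 1·0+6·4+4·6 = 48 | 6·8 = 48
T: 1·0+6·0+4·3 = 12 | 6·2 = 12
gcd(1,6,4,6) = 1

Coefficients: [1, 6, 4, 6]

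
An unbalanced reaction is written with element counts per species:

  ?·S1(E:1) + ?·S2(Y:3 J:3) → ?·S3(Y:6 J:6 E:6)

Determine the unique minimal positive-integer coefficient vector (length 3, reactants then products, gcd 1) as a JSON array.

Y: 6·0+2·3 = 6 | 1·6 = 6
J: 6·0+2·3 = 6 | 1·6 = 6
E: 6·1+2·0 = 6 | 1·6 = 6
gcd(6,2,1) = 1

Coefficients: [6, 2, 1]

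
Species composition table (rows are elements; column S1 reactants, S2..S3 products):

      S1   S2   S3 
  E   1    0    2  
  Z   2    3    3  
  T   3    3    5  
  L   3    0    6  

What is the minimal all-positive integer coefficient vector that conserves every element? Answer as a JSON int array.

Coefficients: [6, 1, 3]

E: 6·1 = 6 | 1·0+3·2 = 6
Z: 6·2 = 12 | 1·3+3·3 = 12
T: 6·3 = 18 | 1·3+3·5 = 18
L: 6·3 = 18 | 1·0+3·6 = 18
gcd(6,1,3) = 1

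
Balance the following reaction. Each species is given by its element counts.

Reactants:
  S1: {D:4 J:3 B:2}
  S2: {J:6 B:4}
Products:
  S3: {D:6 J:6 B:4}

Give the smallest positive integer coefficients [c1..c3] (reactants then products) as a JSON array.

Coefficients: [6, 1, 4]

D: 6·4+1·0 = 24 | 4·6 = 24
J: 6·3+1·6 = 24 | 4·6 = 24
B: 6·2+1·4 = 16 | 4·4 = 16
gcd(6,1,4) = 1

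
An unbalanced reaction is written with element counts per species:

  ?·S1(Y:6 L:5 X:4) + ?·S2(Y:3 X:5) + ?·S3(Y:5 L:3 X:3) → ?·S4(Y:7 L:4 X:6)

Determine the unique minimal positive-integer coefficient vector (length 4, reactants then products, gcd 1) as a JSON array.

Coefficients: [1, 1, 1, 2]

Y: 1·6+1·3+1·5 = 14 | 2·7 = 14
L: 1·5+1·0+1·3 = 8 | 2·4 = 8
X: 1·4+1·5+1·3 = 12 | 2·6 = 12
gcd(1,1,1,2) = 1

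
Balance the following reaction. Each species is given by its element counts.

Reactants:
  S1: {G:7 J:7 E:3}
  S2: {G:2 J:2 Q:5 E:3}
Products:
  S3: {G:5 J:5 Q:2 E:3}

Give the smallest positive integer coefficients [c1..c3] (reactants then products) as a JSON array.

Coefficients: [3, 2, 5]

G: 3·7+2·2 = 25 | 5·5 = 25
J: 3·7+2·2 = 25 | 5·5 = 25
Q: 3·0+2·5 = 10 | 5·2 = 10
E: 3·3+2·3 = 15 | 5·3 = 15
gcd(3,2,5) = 1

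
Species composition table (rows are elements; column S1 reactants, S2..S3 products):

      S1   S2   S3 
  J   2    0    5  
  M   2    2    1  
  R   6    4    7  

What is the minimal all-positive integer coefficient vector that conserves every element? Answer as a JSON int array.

Coefficients: [5, 4, 2]

J: 5·2 = 10 | 4·0+2·5 = 10
M: 5·2 = 10 | 4·2+2·1 = 10
R: 5·6 = 30 | 4·4+2·7 = 30
gcd(5,4,2) = 1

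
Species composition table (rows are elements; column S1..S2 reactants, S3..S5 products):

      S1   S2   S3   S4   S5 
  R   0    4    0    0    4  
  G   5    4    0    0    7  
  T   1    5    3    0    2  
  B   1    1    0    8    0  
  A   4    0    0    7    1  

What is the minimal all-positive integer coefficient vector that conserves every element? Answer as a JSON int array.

R: 3·0+5·4 = 20 | 6·0+1·0+5·4 = 20
G: 3·5+5·4 = 35 | 6·0+1·0+5·7 = 35
T: 3·1+5·5 = 28 | 6·3+1·0+5·2 = 28
B: 3·1+5·1 = 8 | 6·0+1·8+5·0 = 8
A: 3·4+5·0 = 12 | 6·0+1·7+5·1 = 12
gcd(3,5,6,1,5) = 1

Coefficients: [3, 5, 6, 1, 5]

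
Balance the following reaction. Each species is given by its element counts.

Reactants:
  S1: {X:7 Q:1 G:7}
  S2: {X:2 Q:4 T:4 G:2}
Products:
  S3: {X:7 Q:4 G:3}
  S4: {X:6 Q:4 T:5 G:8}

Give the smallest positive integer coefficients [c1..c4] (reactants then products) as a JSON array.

Coefficients: [4, 5, 2, 4]

X: 4·7+5·2 = 38 | 2·7+4·6 = 38
Q: 4·1+5·4 = 24 | 2·4+4·4 = 24
T: 4·0+5·4 = 20 | 2·0+4·5 = 20
G: 4·7+5·2 = 38 | 2·3+4·8 = 38
gcd(4,5,2,4) = 1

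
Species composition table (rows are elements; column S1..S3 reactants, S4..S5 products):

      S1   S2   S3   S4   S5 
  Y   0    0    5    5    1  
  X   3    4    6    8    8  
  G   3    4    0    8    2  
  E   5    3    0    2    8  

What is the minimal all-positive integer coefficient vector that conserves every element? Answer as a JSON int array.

Coefficients: [6, 6, 5, 4, 5]

Y: 6·0+6·0+5·5 = 25 | 4·5+5·1 = 25
X: 6·3+6·4+5·6 = 72 | 4·8+5·8 = 72
G: 6·3+6·4+5·0 = 42 | 4·8+5·2 = 42
E: 6·5+6·3+5·0 = 48 | 4·2+5·8 = 48
gcd(6,6,5,4,5) = 1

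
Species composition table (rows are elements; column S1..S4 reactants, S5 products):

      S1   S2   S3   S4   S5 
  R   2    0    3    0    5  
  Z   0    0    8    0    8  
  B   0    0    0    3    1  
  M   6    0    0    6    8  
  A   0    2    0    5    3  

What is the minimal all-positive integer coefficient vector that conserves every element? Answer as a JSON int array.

Coefficients: [3, 2, 3, 1, 3]

R: 3·2+2·0+3·3+1·0 = 15 | 3·5 = 15
Z: 3·0+2·0+3·8+1·0 = 24 | 3·8 = 24
B: 3·0+2·0+3·0+1·3 = 3 | 3·1 = 3
M: 3·6+2·0+3·0+1·6 = 24 | 3·8 = 24
A: 3·0+2·2+3·0+1·5 = 9 | 3·3 = 9
gcd(3,2,3,1,3) = 1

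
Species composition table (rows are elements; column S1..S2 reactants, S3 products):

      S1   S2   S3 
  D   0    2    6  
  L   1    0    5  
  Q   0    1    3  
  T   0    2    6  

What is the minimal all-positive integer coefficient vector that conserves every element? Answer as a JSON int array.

D: 5·0+3·2 = 6 | 1·6 = 6
L: 5·1+3·0 = 5 | 1·5 = 5
Q: 5·0+3·1 = 3 | 1·3 = 3
T: 5·0+3·2 = 6 | 1·6 = 6
gcd(5,3,1) = 1

Coefficients: [5, 3, 1]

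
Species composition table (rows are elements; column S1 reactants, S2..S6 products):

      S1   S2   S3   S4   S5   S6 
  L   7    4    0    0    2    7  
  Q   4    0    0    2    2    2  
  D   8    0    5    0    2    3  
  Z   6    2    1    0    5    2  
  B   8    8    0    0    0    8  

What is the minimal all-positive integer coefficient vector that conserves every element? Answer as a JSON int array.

L: 5·7 = 35 | 2·4+5·0+4·0+3·2+3·7 = 35
Q: 5·4 = 20 | 2·0+5·0+4·2+3·2+3·2 = 20
D: 5·8 = 40 | 2·0+5·5+4·0+3·2+3·3 = 40
Z: 5·6 = 30 | 2·2+5·1+4·0+3·5+3·2 = 30
B: 5·8 = 40 | 2·8+5·0+4·0+3·0+3·8 = 40
gcd(5,2,5,4,3,3) = 1

Coefficients: [5, 2, 5, 4, 3, 3]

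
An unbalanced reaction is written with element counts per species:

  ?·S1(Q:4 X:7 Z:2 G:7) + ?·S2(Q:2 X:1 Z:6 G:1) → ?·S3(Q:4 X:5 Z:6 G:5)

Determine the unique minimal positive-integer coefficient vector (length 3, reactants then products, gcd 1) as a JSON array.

Coefficients: [3, 4, 5]

Q: 3·4+4·2 = 20 | 5·4 = 20
X: 3·7+4·1 = 25 | 5·5 = 25
Z: 3·2+4·6 = 30 | 5·6 = 30
G: 3·7+4·1 = 25 | 5·5 = 25
gcd(3,4,5) = 1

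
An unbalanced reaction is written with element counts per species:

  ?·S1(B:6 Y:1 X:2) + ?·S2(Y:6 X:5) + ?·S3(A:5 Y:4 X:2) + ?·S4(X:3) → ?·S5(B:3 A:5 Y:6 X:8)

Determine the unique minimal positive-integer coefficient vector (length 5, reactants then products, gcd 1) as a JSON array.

B: 2·6+1·0+4·0+5·0 = 12 | 4·3 = 12
A: 2·0+1·0+4·5+5·0 = 20 | 4·5 = 20
Y: 2·1+1·6+4·4+5·0 = 24 | 4·6 = 24
X: 2·2+1·5+4·2+5·3 = 32 | 4·8 = 32
gcd(2,1,4,5,4) = 1

Coefficients: [2, 1, 4, 5, 4]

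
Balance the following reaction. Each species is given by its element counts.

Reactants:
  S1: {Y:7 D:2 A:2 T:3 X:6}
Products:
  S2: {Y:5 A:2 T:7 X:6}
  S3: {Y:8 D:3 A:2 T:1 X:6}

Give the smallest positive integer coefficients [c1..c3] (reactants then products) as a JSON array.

Y: 3·7 = 21 | 1·5+2·8 = 21
D: 3·2 = 6 | 1·0+2·3 = 6
A: 3·2 = 6 | 1·2+2·2 = 6
T: 3·3 = 9 | 1·7+2·1 = 9
X: 3·6 = 18 | 1·6+2·6 = 18
gcd(3,1,2) = 1

Coefficients: [3, 1, 2]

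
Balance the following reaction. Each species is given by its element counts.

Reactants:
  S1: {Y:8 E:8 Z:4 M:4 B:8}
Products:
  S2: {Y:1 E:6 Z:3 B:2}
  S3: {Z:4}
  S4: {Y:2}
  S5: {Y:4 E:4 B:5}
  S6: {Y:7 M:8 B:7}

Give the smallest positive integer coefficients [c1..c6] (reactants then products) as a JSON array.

Coefficients: [4, 4, 1, 3, 2, 2]

Y: 4·8 = 32 | 4·1+1·0+3·2+2·4+2·7 = 32
E: 4·8 = 32 | 4·6+1·0+3·0+2·4+2·0 = 32
Z: 4·4 = 16 | 4·3+1·4+3·0+2·0+2·0 = 16
M: 4·4 = 16 | 4·0+1·0+3·0+2·0+2·8 = 16
B: 4·8 = 32 | 4·2+1·0+3·0+2·5+2·7 = 32
gcd(4,4,1,3,2,2) = 1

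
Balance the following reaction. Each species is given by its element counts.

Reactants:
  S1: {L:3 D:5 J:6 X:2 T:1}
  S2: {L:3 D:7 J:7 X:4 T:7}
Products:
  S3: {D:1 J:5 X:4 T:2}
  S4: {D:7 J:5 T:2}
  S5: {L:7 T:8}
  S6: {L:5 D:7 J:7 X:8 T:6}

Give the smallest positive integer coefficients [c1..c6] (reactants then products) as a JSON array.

Coefficients: [2, 6, 3, 5, 2, 2]

L: 2·3+6·3 = 24 | 3·0+5·0+2·7+2·5 = 24
D: 2·5+6·7 = 52 | 3·1+5·7+2·0+2·7 = 52
J: 2·6+6·7 = 54 | 3·5+5·5+2·0+2·7 = 54
X: 2·2+6·4 = 28 | 3·4+5·0+2·0+2·8 = 28
T: 2·1+6·7 = 44 | 3·2+5·2+2·8+2·6 = 44
gcd(2,6,3,5,2,2) = 1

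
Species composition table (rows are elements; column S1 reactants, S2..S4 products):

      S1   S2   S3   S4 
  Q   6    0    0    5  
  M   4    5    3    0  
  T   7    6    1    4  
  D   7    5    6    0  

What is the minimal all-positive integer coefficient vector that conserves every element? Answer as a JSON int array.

Coefficients: [5, 1, 5, 6]

Q: 5·6 = 30 | 1·0+5·0+6·5 = 30
M: 5·4 = 20 | 1·5+5·3+6·0 = 20
T: 5·7 = 35 | 1·6+5·1+6·4 = 35
D: 5·7 = 35 | 1·5+5·6+6·0 = 35
gcd(5,1,5,6) = 1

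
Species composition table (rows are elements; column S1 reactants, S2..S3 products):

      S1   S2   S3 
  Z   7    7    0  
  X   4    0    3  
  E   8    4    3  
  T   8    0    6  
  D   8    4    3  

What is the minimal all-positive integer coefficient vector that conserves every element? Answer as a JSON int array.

Coefficients: [3, 3, 4]

Z: 3·7 = 21 | 3·7+4·0 = 21
X: 3·4 = 12 | 3·0+4·3 = 12
E: 3·8 = 24 | 3·4+4·3 = 24
T: 3·8 = 24 | 3·0+4·6 = 24
D: 3·8 = 24 | 3·4+4·3 = 24
gcd(3,3,4) = 1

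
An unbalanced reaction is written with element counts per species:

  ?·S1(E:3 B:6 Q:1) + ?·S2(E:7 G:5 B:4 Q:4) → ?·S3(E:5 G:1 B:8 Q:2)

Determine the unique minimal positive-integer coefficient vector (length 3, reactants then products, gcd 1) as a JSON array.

Coefficients: [6, 1, 5]

E: 6·3+1·7 = 25 | 5·5 = 25
G: 6·0+1·5 = 5 | 5·1 = 5
B: 6·6+1·4 = 40 | 5·8 = 40
Q: 6·1+1·4 = 10 | 5·2 = 10
gcd(6,1,5) = 1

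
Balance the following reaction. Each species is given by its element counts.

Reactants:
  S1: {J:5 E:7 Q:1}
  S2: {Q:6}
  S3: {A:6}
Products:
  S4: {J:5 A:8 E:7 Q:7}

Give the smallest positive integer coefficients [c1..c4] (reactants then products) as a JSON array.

Coefficients: [3, 3, 4, 3]

J: 3·5+3·0+4·0 = 15 | 3·5 = 15
A: 3·0+3·0+4·6 = 24 | 3·8 = 24
E: 3·7+3·0+4·0 = 21 | 3·7 = 21
Q: 3·1+3·6+4·0 = 21 | 3·7 = 21
gcd(3,3,4,3) = 1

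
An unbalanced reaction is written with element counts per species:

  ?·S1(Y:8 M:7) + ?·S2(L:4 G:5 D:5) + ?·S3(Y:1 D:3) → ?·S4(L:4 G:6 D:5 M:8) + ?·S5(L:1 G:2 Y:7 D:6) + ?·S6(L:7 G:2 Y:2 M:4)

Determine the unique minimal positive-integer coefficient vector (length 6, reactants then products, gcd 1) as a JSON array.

L: 4·0+6·4+5·0 = 24 | 3·4+5·1+1·7 = 24
G: 4·0+6·5+5·0 = 30 | 3·6+5·2+1·2 = 30
Y: 4·8+6·0+5·1 = 37 | 3·0+5·7+1·2 = 37
D: 4·0+6·5+5·3 = 45 | 3·5+5·6+1·0 = 45
M: 4·7+6·0+5·0 = 28 | 3·8+5·0+1·4 = 28
gcd(4,6,5,3,5,1) = 1

Coefficients: [4, 6, 5, 3, 5, 1]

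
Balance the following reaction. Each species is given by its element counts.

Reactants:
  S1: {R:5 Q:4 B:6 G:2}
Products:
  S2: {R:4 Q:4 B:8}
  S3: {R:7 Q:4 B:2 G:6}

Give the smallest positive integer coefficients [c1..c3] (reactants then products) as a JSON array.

R: 3·5 = 15 | 2·4+1·7 = 15
Q: 3·4 = 12 | 2·4+1·4 = 12
B: 3·6 = 18 | 2·8+1·2 = 18
G: 3·2 = 6 | 2·0+1·6 = 6
gcd(3,2,1) = 1

Coefficients: [3, 2, 1]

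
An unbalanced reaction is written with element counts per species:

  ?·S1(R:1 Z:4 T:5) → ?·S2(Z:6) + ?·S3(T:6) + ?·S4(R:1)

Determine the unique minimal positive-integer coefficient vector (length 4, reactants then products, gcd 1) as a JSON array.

Coefficients: [6, 4, 5, 6]

R: 6·1 = 6 | 4·0+5·0+6·1 = 6
Z: 6·4 = 24 | 4·6+5·0+6·0 = 24
T: 6·5 = 30 | 4·0+5·6+6·0 = 30
gcd(6,4,5,6) = 1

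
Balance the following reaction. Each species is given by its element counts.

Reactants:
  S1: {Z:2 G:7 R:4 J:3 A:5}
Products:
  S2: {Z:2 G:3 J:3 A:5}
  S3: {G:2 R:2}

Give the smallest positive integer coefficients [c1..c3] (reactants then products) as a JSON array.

Z: 1·2 = 2 | 1·2+2·0 = 2
G: 1·7 = 7 | 1·3+2·2 = 7
R: 1·4 = 4 | 1·0+2·2 = 4
J: 1·3 = 3 | 1·3+2·0 = 3
A: 1·5 = 5 | 1·5+2·0 = 5
gcd(1,1,2) = 1

Coefficients: [1, 1, 2]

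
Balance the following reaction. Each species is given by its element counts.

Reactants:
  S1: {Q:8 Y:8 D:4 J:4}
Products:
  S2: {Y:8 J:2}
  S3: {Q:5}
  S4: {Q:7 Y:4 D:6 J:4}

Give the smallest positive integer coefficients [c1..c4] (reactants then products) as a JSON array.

Q: 3·8 = 24 | 2·0+2·5+2·7 = 24
Y: 3·8 = 24 | 2·8+2·0+2·4 = 24
D: 3·4 = 12 | 2·0+2·0+2·6 = 12
J: 3·4 = 12 | 2·2+2·0+2·4 = 12
gcd(3,2,2,2) = 1

Coefficients: [3, 2, 2, 2]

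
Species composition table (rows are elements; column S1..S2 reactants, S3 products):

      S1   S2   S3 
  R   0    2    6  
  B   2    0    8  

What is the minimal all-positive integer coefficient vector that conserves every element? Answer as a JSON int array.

Coefficients: [4, 3, 1]

R: 4·0+3·2 = 6 | 1·6 = 6
B: 4·2+3·0 = 8 | 1·8 = 8
gcd(4,3,1) = 1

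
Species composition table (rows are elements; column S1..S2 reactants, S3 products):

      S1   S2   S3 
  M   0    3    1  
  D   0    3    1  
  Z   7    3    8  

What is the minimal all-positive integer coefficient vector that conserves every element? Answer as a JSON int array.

M: 3·0+1·3 = 3 | 3·1 = 3
D: 3·0+1·3 = 3 | 3·1 = 3
Z: 3·7+1·3 = 24 | 3·8 = 24
gcd(3,1,3) = 1

Coefficients: [3, 1, 3]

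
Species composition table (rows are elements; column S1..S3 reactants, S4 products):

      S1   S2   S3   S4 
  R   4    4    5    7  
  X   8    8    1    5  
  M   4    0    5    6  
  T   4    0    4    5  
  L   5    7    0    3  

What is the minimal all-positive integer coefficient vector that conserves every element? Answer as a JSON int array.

Coefficients: [1, 1, 4, 4]

R: 1·4+1·4+4·5 = 28 | 4·7 = 28
X: 1·8+1·8+4·1 = 20 | 4·5 = 20
M: 1·4+1·0+4·5 = 24 | 4·6 = 24
T: 1·4+1·0+4·4 = 20 | 4·5 = 20
L: 1·5+1·7+4·0 = 12 | 4·3 = 12
gcd(1,1,4,4) = 1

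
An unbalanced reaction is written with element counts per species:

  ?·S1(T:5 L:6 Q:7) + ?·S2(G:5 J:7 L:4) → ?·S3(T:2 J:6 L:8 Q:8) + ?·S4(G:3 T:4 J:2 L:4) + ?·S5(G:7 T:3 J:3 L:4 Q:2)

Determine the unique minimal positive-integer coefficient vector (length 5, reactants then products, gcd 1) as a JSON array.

G: 4·0+4·5 = 20 | 3·0+2·3+2·7 = 20
T: 4·5+4·0 = 20 | 3·2+2·4+2·3 = 20
J: 4·0+4·7 = 28 | 3·6+2·2+2·3 = 28
L: 4·6+4·4 = 40 | 3·8+2·4+2·4 = 40
Q: 4·7+4·0 = 28 | 3·8+2·0+2·2 = 28
gcd(4,4,3,2,2) = 1

Coefficients: [4, 4, 3, 2, 2]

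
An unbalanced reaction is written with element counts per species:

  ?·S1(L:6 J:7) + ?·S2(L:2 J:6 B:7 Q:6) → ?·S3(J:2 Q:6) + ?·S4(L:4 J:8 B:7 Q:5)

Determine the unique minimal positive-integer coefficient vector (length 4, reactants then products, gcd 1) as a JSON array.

Coefficients: [2, 6, 1, 6]

L: 2·6+6·2 = 24 | 1·0+6·4 = 24
J: 2·7+6·6 = 50 | 1·2+6·8 = 50
B: 2·0+6·7 = 42 | 1·0+6·7 = 42
Q: 2·0+6·6 = 36 | 1·6+6·5 = 36
gcd(2,6,1,6) = 1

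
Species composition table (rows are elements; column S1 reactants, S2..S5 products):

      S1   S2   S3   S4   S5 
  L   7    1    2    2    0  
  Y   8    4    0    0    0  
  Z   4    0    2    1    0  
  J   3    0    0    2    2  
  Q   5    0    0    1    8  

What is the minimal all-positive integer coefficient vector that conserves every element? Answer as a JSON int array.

L: 2·7 = 14 | 4·1+3·2+2·2+1·0 = 14
Y: 2·8 = 16 | 4·4+3·0+2·0+1·0 = 16
Z: 2·4 = 8 | 4·0+3·2+2·1+1·0 = 8
J: 2·3 = 6 | 4·0+3·0+2·2+1·2 = 6
Q: 2·5 = 10 | 4·0+3·0+2·1+1·8 = 10
gcd(2,4,3,2,1) = 1

Coefficients: [2, 4, 3, 2, 1]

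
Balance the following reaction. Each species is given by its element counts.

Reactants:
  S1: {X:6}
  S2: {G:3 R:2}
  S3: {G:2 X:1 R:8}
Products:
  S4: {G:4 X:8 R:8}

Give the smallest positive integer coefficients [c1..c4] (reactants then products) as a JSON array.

Coefficients: [6, 4, 4, 5]

G: 6·0+4·3+4·2 = 20 | 5·4 = 20
X: 6·6+4·0+4·1 = 40 | 5·8 = 40
R: 6·0+4·2+4·8 = 40 | 5·8 = 40
gcd(6,4,4,5) = 1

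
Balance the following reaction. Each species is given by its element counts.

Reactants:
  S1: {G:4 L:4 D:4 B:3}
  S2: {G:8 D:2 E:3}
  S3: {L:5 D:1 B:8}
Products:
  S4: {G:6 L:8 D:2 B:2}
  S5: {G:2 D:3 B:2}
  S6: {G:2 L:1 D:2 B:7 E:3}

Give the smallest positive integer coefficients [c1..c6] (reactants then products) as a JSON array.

Coefficients: [3, 1, 1, 2, 3, 1]

G: 3·4+1·8+1·0 = 20 | 2·6+3·2+1·2 = 20
L: 3·4+1·0+1·5 = 17 | 2·8+3·0+1·1 = 17
D: 3·4+1·2+1·1 = 15 | 2·2+3·3+1·2 = 15
B: 3·3+1·0+1·8 = 17 | 2·2+3·2+1·7 = 17
E: 3·0+1·3+1·0 = 3 | 2·0+3·0+1·3 = 3
gcd(3,1,1,2,3,1) = 1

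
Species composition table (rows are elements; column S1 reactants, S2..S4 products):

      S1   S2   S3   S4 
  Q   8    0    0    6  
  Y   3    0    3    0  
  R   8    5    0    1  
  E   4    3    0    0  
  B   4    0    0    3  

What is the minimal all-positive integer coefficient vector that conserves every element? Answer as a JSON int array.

Q: 3·8 = 24 | 4·0+3·0+4·6 = 24
Y: 3·3 = 9 | 4·0+3·3+4·0 = 9
R: 3·8 = 24 | 4·5+3·0+4·1 = 24
E: 3·4 = 12 | 4·3+3·0+4·0 = 12
B: 3·4 = 12 | 4·0+3·0+4·3 = 12
gcd(3,4,3,4) = 1

Coefficients: [3, 4, 3, 4]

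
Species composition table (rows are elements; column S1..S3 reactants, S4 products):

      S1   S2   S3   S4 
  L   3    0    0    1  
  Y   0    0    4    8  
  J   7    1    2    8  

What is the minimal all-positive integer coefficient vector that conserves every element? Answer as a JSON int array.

L: 1·3+5·0+6·0 = 3 | 3·1 = 3
Y: 1·0+5·0+6·4 = 24 | 3·8 = 24
J: 1·7+5·1+6·2 = 24 | 3·8 = 24
gcd(1,5,6,3) = 1

Coefficients: [1, 5, 6, 3]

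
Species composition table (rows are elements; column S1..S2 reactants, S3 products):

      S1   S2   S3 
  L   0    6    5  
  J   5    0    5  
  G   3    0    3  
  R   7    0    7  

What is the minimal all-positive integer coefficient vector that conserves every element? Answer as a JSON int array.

L: 6·0+5·6 = 30 | 6·5 = 30
J: 6·5+5·0 = 30 | 6·5 = 30
G: 6·3+5·0 = 18 | 6·3 = 18
R: 6·7+5·0 = 42 | 6·7 = 42
gcd(6,5,6) = 1

Coefficients: [6, 5, 6]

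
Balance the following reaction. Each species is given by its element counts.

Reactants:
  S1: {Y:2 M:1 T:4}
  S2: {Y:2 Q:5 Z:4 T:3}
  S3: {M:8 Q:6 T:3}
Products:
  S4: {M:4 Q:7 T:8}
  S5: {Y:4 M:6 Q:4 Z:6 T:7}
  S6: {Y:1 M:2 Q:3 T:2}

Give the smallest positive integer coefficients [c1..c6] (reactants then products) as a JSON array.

Y: 4·2+3·2+3·0 = 14 | 1·0+2·4+6·1 = 14
M: 4·1+3·0+3·8 = 28 | 1·4+2·6+6·2 = 28
Q: 4·0+3·5+3·6 = 33 | 1·7+2·4+6·3 = 33
Z: 4·0+3·4+3·0 = 12 | 1·0+2·6+6·0 = 12
T: 4·4+3·3+3·3 = 34 | 1·8+2·7+6·2 = 34
gcd(4,3,3,1,2,6) = 1

Coefficients: [4, 3, 3, 1, 2, 6]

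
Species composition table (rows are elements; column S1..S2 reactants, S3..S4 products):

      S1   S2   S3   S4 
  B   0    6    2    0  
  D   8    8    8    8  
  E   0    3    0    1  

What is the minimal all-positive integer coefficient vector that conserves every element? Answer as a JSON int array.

B: 5·0+1·6 = 6 | 3·2+3·0 = 6
D: 5·8+1·8 = 48 | 3·8+3·8 = 48
E: 5·0+1·3 = 3 | 3·0+3·1 = 3
gcd(5,1,3,3) = 1

Coefficients: [5, 1, 3, 3]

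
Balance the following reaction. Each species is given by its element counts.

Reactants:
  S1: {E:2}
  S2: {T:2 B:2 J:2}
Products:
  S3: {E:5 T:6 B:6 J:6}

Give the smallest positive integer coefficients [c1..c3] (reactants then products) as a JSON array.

Coefficients: [5, 6, 2]

E: 5·2+6·0 = 10 | 2·5 = 10
T: 5·0+6·2 = 12 | 2·6 = 12
B: 5·0+6·2 = 12 | 2·6 = 12
J: 5·0+6·2 = 12 | 2·6 = 12
gcd(5,6,2) = 1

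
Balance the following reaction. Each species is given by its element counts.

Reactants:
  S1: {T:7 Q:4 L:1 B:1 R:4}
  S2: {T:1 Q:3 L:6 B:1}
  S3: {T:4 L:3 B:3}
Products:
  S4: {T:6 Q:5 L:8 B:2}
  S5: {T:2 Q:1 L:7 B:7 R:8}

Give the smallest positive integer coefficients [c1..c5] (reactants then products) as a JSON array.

Coefficients: [2, 6, 3, 5, 1]

T: 2·7+6·1+3·4 = 32 | 5·6+1·2 = 32
Q: 2·4+6·3+3·0 = 26 | 5·5+1·1 = 26
L: 2·1+6·6+3·3 = 47 | 5·8+1·7 = 47
B: 2·1+6·1+3·3 = 17 | 5·2+1·7 = 17
R: 2·4+6·0+3·0 = 8 | 5·0+1·8 = 8
gcd(2,6,3,5,1) = 1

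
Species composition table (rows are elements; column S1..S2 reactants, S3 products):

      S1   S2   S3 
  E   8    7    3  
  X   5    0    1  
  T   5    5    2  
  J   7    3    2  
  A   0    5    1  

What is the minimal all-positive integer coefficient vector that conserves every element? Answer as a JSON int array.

E: 1·8+1·7 = 15 | 5·3 = 15
X: 1·5+1·0 = 5 | 5·1 = 5
T: 1·5+1·5 = 10 | 5·2 = 10
J: 1·7+1·3 = 10 | 5·2 = 10
A: 1·0+1·5 = 5 | 5·1 = 5
gcd(1,1,5) = 1

Coefficients: [1, 1, 5]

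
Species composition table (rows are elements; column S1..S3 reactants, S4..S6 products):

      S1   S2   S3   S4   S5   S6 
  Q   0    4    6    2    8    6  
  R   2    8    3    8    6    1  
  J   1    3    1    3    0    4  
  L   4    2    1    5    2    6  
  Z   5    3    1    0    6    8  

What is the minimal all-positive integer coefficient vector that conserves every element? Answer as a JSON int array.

Coefficients: [5, 1, 6, 2, 3, 2]

Q: 5·0+1·4+6·6 = 40 | 2·2+3·8+2·6 = 40
R: 5·2+1·8+6·3 = 36 | 2·8+3·6+2·1 = 36
J: 5·1+1·3+6·1 = 14 | 2·3+3·0+2·4 = 14
L: 5·4+1·2+6·1 = 28 | 2·5+3·2+2·6 = 28
Z: 5·5+1·3+6·1 = 34 | 2·0+3·6+2·8 = 34
gcd(5,1,6,2,3,2) = 1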